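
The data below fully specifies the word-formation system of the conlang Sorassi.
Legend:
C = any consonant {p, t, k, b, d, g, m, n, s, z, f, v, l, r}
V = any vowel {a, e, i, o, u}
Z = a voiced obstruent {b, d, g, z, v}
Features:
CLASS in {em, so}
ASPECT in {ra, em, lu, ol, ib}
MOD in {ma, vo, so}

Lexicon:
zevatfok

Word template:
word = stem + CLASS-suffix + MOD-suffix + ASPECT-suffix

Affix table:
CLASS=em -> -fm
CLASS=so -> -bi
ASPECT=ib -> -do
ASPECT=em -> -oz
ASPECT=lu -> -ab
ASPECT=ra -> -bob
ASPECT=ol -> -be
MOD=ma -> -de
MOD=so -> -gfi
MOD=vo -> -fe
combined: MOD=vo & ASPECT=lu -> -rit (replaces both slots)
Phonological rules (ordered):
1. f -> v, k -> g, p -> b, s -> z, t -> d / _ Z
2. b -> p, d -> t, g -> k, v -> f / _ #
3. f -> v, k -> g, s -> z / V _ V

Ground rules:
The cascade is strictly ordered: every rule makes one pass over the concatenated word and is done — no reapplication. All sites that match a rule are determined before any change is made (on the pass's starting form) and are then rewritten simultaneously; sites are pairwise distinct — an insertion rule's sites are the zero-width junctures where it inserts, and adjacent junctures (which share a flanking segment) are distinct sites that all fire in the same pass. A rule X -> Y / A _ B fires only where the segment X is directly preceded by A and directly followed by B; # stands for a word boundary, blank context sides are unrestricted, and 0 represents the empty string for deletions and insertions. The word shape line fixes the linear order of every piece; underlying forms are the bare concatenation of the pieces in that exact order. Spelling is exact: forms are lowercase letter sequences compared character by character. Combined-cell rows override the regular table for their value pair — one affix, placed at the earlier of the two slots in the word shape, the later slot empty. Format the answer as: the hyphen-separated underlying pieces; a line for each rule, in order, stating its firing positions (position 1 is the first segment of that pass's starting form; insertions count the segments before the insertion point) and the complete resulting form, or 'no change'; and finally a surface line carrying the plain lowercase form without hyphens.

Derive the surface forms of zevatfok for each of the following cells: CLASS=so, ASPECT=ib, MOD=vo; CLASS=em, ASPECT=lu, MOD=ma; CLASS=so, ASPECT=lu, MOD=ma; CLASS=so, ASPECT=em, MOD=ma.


cell CLASS=so, ASPECT=ib, MOD=vo:
underlying: zevatfok-bi-fe-do
1. f -> v, k -> g, p -> b, s -> z, t -> d / _ Z: fires at position(s) 8: zevatfogbifedo
2. b -> p, d -> t, g -> k, v -> f / _ #: no change
3. f -> v, k -> g, s -> z / V _ V: fires at position(s) 11: zevatfogbivedo
surface: zevatfogbivedo

cell CLASS=em, ASPECT=lu, MOD=ma:
underlying: zevatfok-fm-de-ab
1. f -> v, k -> g, p -> b, s -> z, t -> d / _ Z: no change
2. b -> p, d -> t, g -> k, v -> f / _ #: fires at position(s) 14: zevatfokfmdeap
3. f -> v, k -> g, s -> z / V _ V: no change
surface: zevatfokfmdeap

cell CLASS=so, ASPECT=lu, MOD=ma:
underlying: zevatfok-bi-de-ab
1. f -> v, k -> g, p -> b, s -> z, t -> d / _ Z: fires at position(s) 8: zevatfogbideab
2. b -> p, d -> t, g -> k, v -> f / _ #: fires at position(s) 14: zevatfogbideap
3. f -> v, k -> g, s -> z / V _ V: no change
surface: zevatfogbideap

cell CLASS=so, ASPECT=em, MOD=ma:
underlying: zevatfok-bi-de-oz
1. f -> v, k -> g, p -> b, s -> z, t -> d / _ Z: fires at position(s) 8: zevatfogbideoz
2. b -> p, d -> t, g -> k, v -> f / _ #: no change
3. f -> v, k -> g, s -> z / V _ V: no change
surface: zevatfogbideoz


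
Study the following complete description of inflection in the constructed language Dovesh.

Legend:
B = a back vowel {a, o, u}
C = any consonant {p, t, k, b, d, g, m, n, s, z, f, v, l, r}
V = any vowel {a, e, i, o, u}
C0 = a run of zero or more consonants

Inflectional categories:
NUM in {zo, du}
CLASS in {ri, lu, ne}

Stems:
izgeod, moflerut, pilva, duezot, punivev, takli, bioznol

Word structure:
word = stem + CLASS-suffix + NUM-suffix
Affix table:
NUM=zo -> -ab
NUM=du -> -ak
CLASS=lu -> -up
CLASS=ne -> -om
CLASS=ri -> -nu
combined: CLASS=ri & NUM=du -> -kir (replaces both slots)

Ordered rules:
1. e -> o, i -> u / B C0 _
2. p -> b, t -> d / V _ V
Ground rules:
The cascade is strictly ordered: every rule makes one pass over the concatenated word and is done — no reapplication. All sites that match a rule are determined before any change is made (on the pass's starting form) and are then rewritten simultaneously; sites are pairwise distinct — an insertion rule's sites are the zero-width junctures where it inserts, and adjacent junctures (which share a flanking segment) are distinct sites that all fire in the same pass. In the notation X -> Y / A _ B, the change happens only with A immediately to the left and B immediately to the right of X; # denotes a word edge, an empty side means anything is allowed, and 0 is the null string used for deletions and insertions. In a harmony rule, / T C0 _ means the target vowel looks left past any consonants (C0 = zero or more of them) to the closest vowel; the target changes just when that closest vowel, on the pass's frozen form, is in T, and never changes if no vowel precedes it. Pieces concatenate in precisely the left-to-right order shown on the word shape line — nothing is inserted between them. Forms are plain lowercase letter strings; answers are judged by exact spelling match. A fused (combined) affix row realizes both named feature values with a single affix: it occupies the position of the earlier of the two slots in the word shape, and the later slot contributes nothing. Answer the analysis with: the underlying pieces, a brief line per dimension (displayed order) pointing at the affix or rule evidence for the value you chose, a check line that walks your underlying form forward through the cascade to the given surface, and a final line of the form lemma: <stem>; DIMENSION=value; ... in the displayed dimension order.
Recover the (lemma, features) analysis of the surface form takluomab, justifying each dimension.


underlying: takli-om-ab
NUM=zo - signalled by the affix -ab
CLASS=ne - signalled by the affix -om
check: takliomab -> takluomab -> takluomab
lemma: takli; NUM=zo; CLASS=ne


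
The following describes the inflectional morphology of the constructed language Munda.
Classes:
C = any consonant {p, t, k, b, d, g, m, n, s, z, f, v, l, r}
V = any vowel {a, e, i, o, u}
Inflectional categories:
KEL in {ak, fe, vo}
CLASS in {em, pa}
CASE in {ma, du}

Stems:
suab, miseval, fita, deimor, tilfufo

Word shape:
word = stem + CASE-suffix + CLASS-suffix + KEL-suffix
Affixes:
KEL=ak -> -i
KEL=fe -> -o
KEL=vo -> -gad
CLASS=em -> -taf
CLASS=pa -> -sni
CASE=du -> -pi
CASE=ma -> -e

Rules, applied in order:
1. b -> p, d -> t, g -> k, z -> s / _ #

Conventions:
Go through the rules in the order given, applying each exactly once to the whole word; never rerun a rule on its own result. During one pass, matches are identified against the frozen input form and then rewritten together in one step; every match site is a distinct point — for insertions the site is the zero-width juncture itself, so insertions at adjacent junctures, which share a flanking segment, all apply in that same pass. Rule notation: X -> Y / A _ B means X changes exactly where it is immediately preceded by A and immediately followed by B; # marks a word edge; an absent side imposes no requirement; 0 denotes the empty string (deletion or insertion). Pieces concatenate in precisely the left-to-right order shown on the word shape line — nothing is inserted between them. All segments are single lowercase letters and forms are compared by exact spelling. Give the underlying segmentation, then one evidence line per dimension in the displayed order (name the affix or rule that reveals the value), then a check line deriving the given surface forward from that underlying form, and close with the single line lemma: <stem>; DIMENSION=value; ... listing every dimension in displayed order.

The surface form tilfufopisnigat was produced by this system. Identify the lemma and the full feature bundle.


underlying: tilfufo-pi-sni-gad
KEL=vo - signalled by the affix -gad
CLASS=pa - signalled by the affix -sni
CASE=du - signalled by the affix -pi
check: tilfufopisnigad -> tilfufopisnigat
lemma: tilfufo; KEL=vo; CLASS=pa; CASE=du


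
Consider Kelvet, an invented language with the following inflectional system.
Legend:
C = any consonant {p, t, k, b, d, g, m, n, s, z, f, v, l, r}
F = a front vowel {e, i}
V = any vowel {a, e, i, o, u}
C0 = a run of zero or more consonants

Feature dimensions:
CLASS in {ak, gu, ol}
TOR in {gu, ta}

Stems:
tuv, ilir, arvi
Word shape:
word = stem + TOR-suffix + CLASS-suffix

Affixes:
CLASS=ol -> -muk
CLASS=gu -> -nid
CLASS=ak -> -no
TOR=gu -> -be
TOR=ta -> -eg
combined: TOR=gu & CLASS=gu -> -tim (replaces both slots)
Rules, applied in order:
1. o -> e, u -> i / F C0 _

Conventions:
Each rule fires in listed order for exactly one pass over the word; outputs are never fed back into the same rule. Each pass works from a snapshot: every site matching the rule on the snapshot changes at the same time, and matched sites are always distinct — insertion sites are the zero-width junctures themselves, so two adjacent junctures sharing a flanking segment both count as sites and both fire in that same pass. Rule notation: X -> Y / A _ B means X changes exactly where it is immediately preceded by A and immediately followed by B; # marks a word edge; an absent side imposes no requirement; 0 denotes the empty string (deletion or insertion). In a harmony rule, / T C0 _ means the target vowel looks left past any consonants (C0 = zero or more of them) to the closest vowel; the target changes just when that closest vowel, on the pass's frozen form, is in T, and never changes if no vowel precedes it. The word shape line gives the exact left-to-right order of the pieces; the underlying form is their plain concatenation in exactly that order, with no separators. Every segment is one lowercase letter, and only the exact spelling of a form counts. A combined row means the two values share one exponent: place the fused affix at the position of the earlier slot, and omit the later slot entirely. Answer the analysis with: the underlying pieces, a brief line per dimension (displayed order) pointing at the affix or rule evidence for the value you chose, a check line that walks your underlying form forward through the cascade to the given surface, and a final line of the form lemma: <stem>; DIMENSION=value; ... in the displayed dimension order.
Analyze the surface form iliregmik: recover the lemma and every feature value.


underlying: ilir-eg-muk
CLASS=ol - signalled by the affix -muk
TOR=ta - signalled by the affix -eg
check: iliregmuk -> iliregmik
lemma: ilir; CLASS=ol; TOR=ta


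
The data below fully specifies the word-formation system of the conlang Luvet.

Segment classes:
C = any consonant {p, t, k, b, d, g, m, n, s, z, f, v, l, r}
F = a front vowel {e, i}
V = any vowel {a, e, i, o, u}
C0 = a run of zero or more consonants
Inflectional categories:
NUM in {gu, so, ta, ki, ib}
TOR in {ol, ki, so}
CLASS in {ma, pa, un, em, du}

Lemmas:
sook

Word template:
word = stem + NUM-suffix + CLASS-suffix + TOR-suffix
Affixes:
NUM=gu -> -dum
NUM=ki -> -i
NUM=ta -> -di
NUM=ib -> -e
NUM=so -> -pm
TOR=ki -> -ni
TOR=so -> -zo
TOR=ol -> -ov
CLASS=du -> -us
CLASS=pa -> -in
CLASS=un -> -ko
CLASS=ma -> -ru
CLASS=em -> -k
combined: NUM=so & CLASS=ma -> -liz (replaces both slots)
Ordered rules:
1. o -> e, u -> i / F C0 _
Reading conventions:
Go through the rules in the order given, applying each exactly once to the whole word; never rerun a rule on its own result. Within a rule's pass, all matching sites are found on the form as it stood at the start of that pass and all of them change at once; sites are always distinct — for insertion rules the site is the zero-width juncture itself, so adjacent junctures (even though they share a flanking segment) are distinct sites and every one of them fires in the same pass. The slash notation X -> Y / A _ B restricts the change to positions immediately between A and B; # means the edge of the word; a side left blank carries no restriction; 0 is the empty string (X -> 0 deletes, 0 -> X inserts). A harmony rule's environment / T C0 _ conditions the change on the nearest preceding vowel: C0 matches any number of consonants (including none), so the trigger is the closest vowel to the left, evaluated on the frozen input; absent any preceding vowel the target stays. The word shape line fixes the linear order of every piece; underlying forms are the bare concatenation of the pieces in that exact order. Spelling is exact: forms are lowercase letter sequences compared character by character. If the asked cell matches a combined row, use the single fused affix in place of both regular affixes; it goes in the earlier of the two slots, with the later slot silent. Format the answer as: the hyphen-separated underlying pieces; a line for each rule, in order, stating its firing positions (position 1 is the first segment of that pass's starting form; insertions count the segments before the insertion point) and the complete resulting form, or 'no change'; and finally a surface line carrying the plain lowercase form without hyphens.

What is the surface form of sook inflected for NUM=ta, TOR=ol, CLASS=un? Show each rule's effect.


underlying: sook-di-ko-ov
1. o -> e, u -> i / F C0 _: fires at position(s) 8: sookdikeov
surface: sookdikeov


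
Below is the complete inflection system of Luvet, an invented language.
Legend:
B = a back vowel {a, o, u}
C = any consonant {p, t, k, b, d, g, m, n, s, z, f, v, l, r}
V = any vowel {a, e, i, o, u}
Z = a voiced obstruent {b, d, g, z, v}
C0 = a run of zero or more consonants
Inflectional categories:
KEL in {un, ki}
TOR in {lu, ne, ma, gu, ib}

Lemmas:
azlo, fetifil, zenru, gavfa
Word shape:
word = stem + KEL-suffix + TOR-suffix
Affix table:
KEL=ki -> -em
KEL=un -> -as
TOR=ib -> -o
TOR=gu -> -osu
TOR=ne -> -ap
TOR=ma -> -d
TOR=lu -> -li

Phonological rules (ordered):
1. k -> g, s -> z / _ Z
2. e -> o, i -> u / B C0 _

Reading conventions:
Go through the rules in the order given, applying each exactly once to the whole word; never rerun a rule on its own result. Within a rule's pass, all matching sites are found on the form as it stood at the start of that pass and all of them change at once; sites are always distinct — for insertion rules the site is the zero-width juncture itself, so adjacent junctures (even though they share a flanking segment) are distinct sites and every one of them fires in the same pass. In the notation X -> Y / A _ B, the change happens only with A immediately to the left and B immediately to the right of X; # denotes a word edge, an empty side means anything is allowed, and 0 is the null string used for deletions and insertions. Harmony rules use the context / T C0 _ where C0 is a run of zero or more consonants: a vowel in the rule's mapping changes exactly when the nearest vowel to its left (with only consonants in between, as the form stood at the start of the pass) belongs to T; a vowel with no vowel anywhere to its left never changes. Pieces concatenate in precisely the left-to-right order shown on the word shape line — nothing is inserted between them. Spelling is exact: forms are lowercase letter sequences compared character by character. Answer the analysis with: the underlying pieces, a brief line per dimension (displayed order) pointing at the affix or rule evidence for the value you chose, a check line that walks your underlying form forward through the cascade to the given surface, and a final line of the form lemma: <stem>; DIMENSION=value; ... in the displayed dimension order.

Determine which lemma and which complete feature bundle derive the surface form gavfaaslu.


underlying: gavfa-as-li
KEL=un - signalled by the affix -as
TOR=lu - signalled by the affix -li
check: gavfaasli -> gavfaasli -> gavfaaslu
lemma: gavfa; KEL=un; TOR=lu


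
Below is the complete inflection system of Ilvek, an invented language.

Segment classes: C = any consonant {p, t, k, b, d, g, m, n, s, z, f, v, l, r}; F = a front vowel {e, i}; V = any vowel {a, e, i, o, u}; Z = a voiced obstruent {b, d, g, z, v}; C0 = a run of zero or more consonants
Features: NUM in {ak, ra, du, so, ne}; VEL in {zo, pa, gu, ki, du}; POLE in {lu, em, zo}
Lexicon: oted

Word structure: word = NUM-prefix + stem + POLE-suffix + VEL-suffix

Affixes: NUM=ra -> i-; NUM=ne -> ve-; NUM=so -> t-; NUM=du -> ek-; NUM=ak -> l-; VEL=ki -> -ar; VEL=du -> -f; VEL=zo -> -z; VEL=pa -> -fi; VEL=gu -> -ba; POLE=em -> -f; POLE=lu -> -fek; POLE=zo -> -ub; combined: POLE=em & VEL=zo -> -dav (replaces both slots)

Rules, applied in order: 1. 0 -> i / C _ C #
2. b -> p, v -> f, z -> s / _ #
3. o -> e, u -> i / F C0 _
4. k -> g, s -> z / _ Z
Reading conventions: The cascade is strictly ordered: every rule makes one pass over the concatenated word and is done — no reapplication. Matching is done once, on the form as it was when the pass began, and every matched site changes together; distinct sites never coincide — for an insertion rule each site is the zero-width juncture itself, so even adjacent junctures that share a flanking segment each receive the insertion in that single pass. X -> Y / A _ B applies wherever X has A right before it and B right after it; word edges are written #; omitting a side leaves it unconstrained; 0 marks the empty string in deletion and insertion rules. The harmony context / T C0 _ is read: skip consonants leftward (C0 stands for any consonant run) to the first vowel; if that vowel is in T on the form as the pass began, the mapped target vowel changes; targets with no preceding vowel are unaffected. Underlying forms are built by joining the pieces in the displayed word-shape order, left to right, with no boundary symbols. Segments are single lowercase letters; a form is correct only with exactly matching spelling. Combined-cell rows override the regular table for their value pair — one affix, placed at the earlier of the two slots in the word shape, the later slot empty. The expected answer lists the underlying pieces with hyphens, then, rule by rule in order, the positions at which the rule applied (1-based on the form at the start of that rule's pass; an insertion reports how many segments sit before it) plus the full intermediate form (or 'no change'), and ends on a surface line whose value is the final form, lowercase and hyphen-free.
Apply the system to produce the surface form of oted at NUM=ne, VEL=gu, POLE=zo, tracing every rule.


underlying: ve-oted-ub-ba
1. 0 -> i / C _ C #: no change
2. b -> p, v -> f, z -> s / _ #: no change
3. o -> e, u -> i / F C0 _: fires at position(s) 3, 7: veetedibba
4. k -> g, s -> z / _ Z: no change
surface: veetedibba


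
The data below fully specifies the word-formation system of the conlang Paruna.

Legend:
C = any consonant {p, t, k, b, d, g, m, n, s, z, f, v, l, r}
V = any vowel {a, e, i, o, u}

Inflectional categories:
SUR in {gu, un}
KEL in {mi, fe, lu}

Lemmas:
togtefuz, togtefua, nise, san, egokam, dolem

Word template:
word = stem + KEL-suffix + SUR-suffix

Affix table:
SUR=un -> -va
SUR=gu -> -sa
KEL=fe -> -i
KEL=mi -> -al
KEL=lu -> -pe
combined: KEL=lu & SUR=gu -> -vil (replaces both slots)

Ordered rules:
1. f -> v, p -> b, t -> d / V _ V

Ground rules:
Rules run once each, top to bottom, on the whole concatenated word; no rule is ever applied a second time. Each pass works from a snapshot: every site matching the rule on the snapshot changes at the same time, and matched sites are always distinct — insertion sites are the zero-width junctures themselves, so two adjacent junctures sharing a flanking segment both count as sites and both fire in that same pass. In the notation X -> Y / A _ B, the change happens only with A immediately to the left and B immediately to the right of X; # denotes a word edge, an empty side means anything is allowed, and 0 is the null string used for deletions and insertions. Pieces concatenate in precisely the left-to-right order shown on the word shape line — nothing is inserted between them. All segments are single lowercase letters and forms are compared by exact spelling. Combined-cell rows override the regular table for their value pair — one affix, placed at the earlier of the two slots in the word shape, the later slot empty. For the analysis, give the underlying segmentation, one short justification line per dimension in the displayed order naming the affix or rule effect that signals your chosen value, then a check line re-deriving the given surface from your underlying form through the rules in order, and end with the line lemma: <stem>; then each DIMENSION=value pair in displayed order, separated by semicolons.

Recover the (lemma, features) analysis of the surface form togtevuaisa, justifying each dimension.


underlying: togtefua-i-sa
SUR=gu - signalled by the affix -sa
KEL=fe - signalled by the affix -i
check: togtefuaisa -> togtevuaisa
lemma: togtefua; SUR=gu; KEL=fe


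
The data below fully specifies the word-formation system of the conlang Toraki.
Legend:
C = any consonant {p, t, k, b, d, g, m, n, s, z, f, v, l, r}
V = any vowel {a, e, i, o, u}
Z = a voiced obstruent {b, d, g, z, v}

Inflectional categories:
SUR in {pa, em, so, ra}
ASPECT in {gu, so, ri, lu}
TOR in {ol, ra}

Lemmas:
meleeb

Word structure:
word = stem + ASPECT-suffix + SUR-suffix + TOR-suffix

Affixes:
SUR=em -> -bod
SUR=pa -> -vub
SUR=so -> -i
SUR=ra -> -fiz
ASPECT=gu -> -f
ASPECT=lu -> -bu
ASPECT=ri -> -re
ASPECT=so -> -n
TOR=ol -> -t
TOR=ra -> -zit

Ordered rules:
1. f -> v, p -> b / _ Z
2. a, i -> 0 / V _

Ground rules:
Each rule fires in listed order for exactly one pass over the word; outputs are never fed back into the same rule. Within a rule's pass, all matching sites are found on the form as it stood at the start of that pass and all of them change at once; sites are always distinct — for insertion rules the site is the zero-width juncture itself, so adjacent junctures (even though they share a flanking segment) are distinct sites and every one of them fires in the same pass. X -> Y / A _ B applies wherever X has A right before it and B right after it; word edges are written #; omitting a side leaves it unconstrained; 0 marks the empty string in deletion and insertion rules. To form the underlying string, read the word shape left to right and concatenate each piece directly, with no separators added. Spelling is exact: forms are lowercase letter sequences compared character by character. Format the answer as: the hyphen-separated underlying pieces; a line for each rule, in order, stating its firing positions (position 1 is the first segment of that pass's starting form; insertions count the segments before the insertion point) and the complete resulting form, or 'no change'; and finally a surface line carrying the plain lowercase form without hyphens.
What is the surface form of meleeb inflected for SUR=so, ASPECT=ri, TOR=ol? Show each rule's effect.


underlying: meleeb-re-i-t
1. f -> v, p -> b / _ Z: no change
2. a, i -> 0 / V _: fires at position(s) 9: meleebret
surface: meleebret


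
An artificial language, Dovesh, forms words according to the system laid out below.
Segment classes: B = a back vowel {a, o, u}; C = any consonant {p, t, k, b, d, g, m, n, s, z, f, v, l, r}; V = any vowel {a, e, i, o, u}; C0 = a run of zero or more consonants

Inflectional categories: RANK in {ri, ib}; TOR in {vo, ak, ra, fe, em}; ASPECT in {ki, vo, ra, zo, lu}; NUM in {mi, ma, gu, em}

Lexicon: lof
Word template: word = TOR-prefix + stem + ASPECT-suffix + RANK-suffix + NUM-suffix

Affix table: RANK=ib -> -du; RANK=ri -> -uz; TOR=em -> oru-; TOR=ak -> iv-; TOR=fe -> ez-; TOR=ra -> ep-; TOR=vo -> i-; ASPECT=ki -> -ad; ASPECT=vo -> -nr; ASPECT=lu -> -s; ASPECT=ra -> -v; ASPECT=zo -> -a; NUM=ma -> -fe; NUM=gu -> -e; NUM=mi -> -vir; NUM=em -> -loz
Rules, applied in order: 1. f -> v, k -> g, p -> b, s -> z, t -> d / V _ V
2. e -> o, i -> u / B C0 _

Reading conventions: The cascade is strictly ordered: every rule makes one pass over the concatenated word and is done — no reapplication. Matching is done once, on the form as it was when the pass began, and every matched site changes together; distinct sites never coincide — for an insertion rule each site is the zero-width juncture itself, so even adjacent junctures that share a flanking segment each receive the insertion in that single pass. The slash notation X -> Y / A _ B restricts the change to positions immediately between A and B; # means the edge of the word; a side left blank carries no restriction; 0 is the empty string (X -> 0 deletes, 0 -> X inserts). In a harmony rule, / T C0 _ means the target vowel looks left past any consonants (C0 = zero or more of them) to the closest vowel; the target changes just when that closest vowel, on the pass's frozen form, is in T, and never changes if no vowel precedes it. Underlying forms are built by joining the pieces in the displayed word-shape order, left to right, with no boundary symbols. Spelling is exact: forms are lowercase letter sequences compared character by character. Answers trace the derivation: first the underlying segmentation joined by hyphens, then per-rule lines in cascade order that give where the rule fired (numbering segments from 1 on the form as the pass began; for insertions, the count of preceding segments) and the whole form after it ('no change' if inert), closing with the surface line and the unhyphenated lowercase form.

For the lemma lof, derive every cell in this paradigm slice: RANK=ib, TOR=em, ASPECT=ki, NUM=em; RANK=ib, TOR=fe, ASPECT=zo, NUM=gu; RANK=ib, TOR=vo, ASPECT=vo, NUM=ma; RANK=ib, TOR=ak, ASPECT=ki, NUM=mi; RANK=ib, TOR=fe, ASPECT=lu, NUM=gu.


cell RANK=ib, TOR=em, ASPECT=ki, NUM=em:
underlying: oru-lof-ad-du-loz
1. f -> v, k -> g, p -> b, s -> z, t -> d / V _ V: fires at position(s) 6: orulovadduloz
2. e -> o, i -> u / B C0 _: no change
surface: orulovadduloz

cell RANK=ib, TOR=fe, ASPECT=zo, NUM=gu:
underlying: ez-lof-a-du-e
1. f -> v, k -> g, p -> b, s -> z, t -> d / V _ V: fires at position(s) 5: ezlovadue
2. e -> o, i -> u / B C0 _: fires at position(s) 9: ezlovaduo
surface: ezlovaduo

cell RANK=ib, TOR=vo, ASPECT=vo, NUM=ma:
underlying: i-lof-nr-du-fe
1. f -> v, k -> g, p -> b, s -> z, t -> d / V _ V: fires at position(s) 9: ilofnrduve
2. e -> o, i -> u / B C0 _: fires at position(s) 10: ilofnrduvo
surface: ilofnrduvo

cell RANK=ib, TOR=ak, ASPECT=ki, NUM=mi:
underlying: iv-lof-ad-du-vir
1. f -> v, k -> g, p -> b, s -> z, t -> d / V _ V: fires at position(s) 5: ivlovadduvir
2. e -> o, i -> u / B C0 _: fires at position(s) 11: ivlovadduvur
surface: ivlovadduvur

cell RANK=ib, TOR=fe, ASPECT=lu, NUM=gu:
underlying: ez-lof-s-du-e
1. f -> v, k -> g, p -> b, s -> z, t -> d / V _ V: no change
2. e -> o, i -> u / B C0 _: fires at position(s) 9: ezlofsduo
surface: ezlofsduo


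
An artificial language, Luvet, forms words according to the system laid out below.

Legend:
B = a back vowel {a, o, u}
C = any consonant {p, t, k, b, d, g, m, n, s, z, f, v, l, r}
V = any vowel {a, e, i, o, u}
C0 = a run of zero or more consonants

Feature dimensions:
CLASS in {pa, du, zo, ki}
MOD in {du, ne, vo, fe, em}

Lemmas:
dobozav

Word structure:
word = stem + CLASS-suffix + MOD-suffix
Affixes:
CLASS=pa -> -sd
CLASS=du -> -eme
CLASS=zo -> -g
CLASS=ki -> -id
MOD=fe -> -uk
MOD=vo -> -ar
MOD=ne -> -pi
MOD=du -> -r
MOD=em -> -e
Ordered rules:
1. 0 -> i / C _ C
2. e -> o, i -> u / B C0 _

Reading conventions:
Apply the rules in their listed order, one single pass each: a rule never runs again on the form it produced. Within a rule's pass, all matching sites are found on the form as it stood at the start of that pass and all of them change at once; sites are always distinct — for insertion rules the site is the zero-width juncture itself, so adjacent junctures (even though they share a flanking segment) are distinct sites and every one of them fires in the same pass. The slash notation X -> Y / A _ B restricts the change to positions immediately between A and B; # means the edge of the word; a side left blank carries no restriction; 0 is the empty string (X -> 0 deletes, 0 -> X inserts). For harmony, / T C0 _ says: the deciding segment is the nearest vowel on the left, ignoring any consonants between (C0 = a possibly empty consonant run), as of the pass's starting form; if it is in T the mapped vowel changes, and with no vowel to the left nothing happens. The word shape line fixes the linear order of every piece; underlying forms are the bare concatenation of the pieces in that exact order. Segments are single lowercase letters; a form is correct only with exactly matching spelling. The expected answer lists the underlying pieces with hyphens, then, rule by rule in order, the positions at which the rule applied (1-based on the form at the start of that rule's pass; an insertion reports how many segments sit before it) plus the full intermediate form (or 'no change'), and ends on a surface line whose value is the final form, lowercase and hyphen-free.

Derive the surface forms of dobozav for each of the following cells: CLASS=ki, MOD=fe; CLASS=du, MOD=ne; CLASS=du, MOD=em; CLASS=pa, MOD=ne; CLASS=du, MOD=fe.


cell CLASS=ki, MOD=fe:
underlying: dobozav-id-uk
1. 0 -> i / C _ C: no change
2. e -> o, i -> u / B C0 _: fires at position(s) 8: dobozavuduk
surface: dobozavuduk

cell CLASS=du, MOD=ne:
underlying: dobozav-eme-pi
1. 0 -> i / C _ C: no change
2. e -> o, i -> u / B C0 _: fires at position(s) 8: dobozavomepi
surface: dobozavomepi

cell CLASS=du, MOD=em:
underlying: dobozav-eme-e
1. 0 -> i / C _ C: no change
2. e -> o, i -> u / B C0 _: fires at position(s) 8: dobozavomee
surface: dobozavomee

cell CLASS=pa, MOD=ne:
underlying: dobozav-sd-pi
1. 0 -> i / C _ C: inserts after position(s) 7, 8, 9: dobozavisidipi
2. e -> o, i -> u / B C0 _: fires at position(s) 8: dobozavusidipi
surface: dobozavusidipi

cell CLASS=du, MOD=fe:
underlying: dobozav-eme-uk
1. 0 -> i / C _ C: no change
2. e -> o, i -> u / B C0 _: fires at position(s) 8: dobozavomeuk
surface: dobozavomeuk


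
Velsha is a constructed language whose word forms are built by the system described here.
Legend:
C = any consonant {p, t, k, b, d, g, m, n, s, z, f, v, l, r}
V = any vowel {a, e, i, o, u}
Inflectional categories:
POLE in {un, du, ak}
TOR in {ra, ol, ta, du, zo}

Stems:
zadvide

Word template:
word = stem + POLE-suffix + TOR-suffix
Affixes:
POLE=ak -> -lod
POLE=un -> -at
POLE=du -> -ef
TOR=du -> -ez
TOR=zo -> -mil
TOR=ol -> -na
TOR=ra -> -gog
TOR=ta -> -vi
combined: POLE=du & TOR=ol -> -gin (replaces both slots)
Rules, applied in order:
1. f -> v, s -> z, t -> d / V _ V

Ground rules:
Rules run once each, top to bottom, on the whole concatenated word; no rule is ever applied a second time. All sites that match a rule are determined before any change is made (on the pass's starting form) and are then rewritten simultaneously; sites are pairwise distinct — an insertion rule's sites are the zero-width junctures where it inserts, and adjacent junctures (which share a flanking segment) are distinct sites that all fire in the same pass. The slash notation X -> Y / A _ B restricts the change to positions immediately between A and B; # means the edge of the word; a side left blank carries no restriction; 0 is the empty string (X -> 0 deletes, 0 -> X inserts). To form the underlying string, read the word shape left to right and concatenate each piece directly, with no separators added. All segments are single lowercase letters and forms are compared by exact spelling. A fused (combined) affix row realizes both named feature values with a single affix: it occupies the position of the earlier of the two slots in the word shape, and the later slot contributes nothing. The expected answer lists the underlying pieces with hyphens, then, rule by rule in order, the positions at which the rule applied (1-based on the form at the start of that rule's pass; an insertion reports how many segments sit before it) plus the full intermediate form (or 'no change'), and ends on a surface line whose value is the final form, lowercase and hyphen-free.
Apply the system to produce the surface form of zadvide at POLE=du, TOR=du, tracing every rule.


underlying: zadvide-ef-ez
1. f -> v, s -> z, t -> d / V _ V: fires at position(s) 9: zadvideevez
surface: zadvideevez


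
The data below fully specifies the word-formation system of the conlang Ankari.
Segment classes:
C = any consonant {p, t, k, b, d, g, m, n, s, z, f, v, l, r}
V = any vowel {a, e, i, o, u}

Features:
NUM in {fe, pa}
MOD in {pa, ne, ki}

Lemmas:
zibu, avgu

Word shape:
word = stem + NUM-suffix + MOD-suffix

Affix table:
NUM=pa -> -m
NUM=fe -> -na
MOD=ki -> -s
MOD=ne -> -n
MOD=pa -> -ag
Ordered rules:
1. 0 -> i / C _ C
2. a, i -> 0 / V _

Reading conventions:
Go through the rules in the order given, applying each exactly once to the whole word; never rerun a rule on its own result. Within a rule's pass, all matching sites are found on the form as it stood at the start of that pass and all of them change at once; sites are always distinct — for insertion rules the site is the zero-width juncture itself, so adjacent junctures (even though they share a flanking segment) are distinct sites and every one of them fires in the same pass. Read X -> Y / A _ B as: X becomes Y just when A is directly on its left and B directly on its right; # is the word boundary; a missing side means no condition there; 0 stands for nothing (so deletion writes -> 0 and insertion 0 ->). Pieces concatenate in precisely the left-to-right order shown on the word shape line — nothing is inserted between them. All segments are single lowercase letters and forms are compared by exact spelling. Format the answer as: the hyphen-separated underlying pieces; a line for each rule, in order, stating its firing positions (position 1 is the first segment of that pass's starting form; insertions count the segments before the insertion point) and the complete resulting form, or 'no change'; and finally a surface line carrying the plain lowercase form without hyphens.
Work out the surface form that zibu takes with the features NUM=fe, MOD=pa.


underlying: zibu-na-ag
1. 0 -> i / C _ C: no change
2. a, i -> 0 / V _: fires at position(s) 7: zibunag
surface: zibunag


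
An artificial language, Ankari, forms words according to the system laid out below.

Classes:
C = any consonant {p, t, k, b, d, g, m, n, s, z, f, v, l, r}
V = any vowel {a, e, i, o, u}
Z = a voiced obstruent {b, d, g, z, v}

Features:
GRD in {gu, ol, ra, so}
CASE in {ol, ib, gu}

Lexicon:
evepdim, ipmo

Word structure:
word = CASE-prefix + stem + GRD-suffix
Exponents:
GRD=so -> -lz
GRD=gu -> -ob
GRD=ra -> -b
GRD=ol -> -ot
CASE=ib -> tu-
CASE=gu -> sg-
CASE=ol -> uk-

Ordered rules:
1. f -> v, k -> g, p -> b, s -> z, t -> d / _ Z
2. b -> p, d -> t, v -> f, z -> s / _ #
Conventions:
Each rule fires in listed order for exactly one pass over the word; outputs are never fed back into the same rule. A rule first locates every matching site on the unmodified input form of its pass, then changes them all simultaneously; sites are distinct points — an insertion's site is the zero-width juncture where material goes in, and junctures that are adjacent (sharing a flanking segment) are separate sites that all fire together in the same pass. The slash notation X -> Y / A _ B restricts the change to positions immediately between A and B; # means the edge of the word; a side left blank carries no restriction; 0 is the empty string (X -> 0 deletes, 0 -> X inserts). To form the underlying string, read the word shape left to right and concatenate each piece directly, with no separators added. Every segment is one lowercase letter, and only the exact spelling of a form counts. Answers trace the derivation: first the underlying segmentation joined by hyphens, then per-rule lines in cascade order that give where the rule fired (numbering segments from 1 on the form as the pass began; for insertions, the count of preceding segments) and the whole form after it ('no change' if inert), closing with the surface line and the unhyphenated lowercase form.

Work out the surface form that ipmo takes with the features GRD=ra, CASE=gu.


underlying: sg-ipmo-b
1. f -> v, k -> g, p -> b, s -> z, t -> d / _ Z: fires at position(s) 1: zgipmob
2. b -> p, d -> t, v -> f, z -> s / _ #: fires at position(s) 7: zgipmop
surface: zgipmop


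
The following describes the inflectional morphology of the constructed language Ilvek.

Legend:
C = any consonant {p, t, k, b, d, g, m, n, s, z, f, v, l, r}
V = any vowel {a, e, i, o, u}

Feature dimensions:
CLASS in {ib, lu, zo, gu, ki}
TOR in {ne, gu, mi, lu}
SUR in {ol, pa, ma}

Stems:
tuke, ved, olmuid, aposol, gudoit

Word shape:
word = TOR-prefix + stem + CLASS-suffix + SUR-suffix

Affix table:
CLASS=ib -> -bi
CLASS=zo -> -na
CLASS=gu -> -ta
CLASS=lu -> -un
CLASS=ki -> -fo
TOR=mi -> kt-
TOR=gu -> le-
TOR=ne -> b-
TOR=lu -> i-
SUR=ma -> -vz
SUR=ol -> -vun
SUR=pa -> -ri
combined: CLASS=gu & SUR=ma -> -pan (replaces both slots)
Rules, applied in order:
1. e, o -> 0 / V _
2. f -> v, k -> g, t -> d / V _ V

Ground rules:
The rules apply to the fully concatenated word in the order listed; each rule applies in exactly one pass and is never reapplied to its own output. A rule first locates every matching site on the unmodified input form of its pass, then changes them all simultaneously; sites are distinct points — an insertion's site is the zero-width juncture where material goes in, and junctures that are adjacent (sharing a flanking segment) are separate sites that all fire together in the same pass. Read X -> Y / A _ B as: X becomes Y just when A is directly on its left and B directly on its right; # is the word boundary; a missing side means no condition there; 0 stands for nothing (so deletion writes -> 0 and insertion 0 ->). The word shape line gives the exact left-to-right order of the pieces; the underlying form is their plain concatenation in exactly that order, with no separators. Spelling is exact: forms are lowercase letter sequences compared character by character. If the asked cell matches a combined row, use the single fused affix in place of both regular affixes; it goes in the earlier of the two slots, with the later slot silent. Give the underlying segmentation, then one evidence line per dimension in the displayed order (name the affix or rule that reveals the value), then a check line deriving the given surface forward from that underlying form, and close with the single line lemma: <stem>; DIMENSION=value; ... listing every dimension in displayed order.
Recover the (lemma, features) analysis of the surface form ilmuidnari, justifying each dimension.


underlying: i-olmuid-na-ri
CLASS=zo - signalled by the affix -na
TOR=lu - signalled by the affix i-
SUR=pa - signalled by the affix -ri
check: iolmuidnari -> ilmuidnari -> ilmuidnari
lemma: olmuid; CLASS=zo; TOR=lu; SUR=pa


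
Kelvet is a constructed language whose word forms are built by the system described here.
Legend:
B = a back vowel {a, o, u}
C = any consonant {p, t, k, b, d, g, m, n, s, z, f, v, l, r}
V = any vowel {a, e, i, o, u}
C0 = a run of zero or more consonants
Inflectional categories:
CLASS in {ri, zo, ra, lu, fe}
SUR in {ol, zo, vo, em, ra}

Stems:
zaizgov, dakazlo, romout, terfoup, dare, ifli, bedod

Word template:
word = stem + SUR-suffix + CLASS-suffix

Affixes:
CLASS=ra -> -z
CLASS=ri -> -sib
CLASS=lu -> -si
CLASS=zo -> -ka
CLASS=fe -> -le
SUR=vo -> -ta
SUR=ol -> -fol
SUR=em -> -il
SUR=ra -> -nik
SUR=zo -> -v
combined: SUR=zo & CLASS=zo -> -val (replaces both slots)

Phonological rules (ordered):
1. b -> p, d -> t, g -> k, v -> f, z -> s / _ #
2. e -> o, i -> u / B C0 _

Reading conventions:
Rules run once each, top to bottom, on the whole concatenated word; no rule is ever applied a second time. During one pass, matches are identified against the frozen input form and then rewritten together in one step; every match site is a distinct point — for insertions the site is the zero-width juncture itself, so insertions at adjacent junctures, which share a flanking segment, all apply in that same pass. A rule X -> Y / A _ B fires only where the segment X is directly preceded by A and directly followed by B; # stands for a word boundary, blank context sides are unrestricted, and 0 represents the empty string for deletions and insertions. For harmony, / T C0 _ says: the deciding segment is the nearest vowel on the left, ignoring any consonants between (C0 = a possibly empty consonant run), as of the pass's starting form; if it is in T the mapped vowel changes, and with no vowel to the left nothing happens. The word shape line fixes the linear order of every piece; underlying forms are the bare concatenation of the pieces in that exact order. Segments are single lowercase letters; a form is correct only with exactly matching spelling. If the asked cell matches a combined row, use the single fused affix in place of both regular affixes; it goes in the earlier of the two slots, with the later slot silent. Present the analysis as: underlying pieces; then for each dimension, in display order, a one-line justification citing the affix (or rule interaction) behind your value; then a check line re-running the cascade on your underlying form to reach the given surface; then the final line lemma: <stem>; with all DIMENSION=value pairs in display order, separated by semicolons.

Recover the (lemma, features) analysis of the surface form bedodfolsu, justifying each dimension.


underlying: bedod-fol-si
CLASS=lu - signalled by the affix -si
SUR=ol - signalled by the affix -fol
check: bedodfolsi -> bedodfolsi -> bedodfolsu
lemma: bedod; CLASS=lu; SUR=ol
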